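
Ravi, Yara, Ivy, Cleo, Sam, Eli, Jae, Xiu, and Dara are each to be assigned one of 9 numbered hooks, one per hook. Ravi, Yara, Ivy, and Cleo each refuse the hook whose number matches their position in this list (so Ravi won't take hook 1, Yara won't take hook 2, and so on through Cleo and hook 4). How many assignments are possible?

Let Aᵢ (for 1 ≤ i ≤ 4) be the placements that put person i in their forbidden hook. Any j of these fix j positions, leaving (9−j)! ways to fill the rest, and there are C(4,j) ways to pick which j.
By inclusion–exclusion, the number of valid placements is Σ_{j=0}^{4} (−1)^j C(4,j)·(9−j)!.
Computing: 362880 − 161280 + 30240 − 2880 + 120 = 229080.

229080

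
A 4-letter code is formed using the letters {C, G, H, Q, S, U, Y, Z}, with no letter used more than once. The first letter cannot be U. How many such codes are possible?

1470

The first letter has 8−1 = 7 choices (anything except U).
The remaining 3 letters are filled from the other 7 symbols without repetition: 7 × 6 × 5 = 210.
Total: 7 × 210 = 1470.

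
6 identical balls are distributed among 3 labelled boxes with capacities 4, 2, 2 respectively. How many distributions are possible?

6

Ignoring the caps, the number of non-negative solutions to x_1+…+x_3 = 6 is C(8,2) = 28.
Subtract solutions that violate a single cap (substitute x_i' = x_i − (cap_i+1)): x_1 ≥ 5 gives C(3,2) = 3; x_2 ≥ 3 gives C(5,2) = 10; x_3 ≥ 3 gives C(5,2) = 10. Together 23.
Add back pairs where two caps are both exceeded: 0 + 0 + 1 = 1.
By inclusion–exclusion the count is 28 − 23 + 1 = 6.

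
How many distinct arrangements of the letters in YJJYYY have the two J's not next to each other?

Total arrangements of YJJYYY: 6!/(4!·2!) = 15.
If the two J's are adjacent, glue them into one block, leaving 5 items to arrange: (5)!/(4!) = 5 ways.
Subtracting, 15 − 5 = 10 arrangements keep the J's apart.

10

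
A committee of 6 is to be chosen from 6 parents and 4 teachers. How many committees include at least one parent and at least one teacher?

209

Unrestricted: C(10,6) = 210 ways to pick any 6 of the 10.
Selections missing a whole group: no parents → C(4,6) = 0; no teachers → C(6,6) = 1.
Both groups omitted at once is impossible, so 210 − 1 = 209.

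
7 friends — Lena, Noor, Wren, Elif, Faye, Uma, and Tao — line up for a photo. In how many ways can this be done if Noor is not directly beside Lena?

3600

Of the 7! = 5040 arrangements, those with Noor and Lena adjacent number 2 × 6! = 1440 (treat the pair as a block with 2 internal orders).
So 5040 − 1440 = 3600 arrangements keep them apart.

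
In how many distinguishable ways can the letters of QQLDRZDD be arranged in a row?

3360

QQLDRZDD has 8 letters with D appearing 3 times and Q appearing twice.
So there are 8! / (3!·2!) = 3360 distinguishable arrangements.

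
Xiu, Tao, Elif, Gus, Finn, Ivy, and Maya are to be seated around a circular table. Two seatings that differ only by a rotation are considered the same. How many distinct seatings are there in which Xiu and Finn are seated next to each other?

240

Glue Xiu and Finn into a block (2 internal orders). Seating 6 units around a circle gives (5)! arrangements.
So 2 × (5)! = 2 × 120 = 240.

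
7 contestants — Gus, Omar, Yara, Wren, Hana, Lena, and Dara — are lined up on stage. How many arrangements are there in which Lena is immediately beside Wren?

1440

Place the 5 others and the Lena-Wren pair as 6 objects in a line; the pair has 2 internal arrangements.
That gives 2 × 6! = 2 × 720 = 1440.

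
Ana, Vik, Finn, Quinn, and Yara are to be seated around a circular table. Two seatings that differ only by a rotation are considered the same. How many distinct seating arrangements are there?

Seat Ana anywhere (absorbing the rotational symmetry), then permute the other 4: (4)! = 24.

24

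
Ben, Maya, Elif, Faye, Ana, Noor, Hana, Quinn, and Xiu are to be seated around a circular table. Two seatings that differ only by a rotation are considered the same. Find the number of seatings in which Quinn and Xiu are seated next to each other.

Glue Quinn and Xiu into a block (2 internal orders). Seating 8 units around a circle gives (7)! arrangements.
So 2 × (7)! = 2 × 5040 = 10080.

10080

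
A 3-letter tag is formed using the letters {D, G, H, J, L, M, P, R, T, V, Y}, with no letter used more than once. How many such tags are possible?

990

Choose and order 3 of the 11 symbols: the first letter has 11 options, the next 10, then 9.
That product is 11 × 10 × 9 = 990.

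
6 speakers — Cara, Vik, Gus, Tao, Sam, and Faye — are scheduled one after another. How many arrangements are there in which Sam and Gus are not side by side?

480

Of the 6! = 720 arrangements, those with Sam and Gus adjacent number 2 × 5! = 240 (treat the pair as a block with 2 internal orders).
So 720 − 240 = 480 arrangements keep them apart.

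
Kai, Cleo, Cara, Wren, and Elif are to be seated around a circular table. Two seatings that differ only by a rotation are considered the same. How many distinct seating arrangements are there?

Around a circle, 5 distinct people have 5!/5 = (4)! = 24 rotationally distinct seatings.

24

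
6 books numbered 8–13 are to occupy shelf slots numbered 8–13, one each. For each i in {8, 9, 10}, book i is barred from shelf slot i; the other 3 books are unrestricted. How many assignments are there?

Let Aᵢ (for i ∈ {8, 9, 10}) be the placements that put book i in its forbidden shelf slot. Any j of these fix j positions, leaving (6−j)! ways to fill the rest, and there are C(3,j) ways to pick which j.
By inclusion–exclusion, the number of valid placements is Σ_{j=0}^{3} (−1)^j C(3,j)·(6−j)!.
Computing: 720 − 360 + 72 − 6 = 426.

426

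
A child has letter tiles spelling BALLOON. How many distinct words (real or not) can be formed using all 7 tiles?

BALLOON has 7 letters with L appearing twice and O appearing twice.
Dividing 7! = 5040 by 2!·2! = 4 for the repeated letters gives 1260.

1260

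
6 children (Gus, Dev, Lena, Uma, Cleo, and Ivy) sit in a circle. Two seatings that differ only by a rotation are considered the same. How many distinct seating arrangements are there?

120

Around a circle, 6 distinct people have 6!/6 = (5)! = 120 rotationally distinct seatings.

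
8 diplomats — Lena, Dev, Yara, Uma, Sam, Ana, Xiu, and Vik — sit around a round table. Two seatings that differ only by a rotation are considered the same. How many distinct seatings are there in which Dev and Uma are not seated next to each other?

All circular seatings of 8 people number (7)! = 5040.
Those with Dev next to Uma: fuse the pair into one unit and seat 7 units around a circle — 2·(6)! = 1440.
Subtracting, 5040 − 1440 = 3600.

3600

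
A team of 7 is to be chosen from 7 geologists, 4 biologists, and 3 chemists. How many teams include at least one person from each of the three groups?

2982

Unrestricted: C(14,7) = 3432 ways to pick any 7 of the 14.
Selections missing a whole group: no geologists → C(7,7) = 1; no biologists → C(10,7) = 120; no chemists → C(11,7) = 330.
Add back selections omitting two groups (i.e. drawn from a single group): C(7,7) + C(4,7) + C(3,7) = 1.
By inclusion–exclusion: 3432 − 451 + 1 = 2982.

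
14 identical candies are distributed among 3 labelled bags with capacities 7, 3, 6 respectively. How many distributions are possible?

6

Without the upper bounds there are C(16,2) = 120 ways to split 14 among 3 bags.
Subtract solutions that violate a single cap (substitute x_i' = x_i − (cap_i+1)): x_1 ≥ 8 gives C(8,2) = 28; x_2 ≥ 4 gives C(12,2) = 66; x_3 ≥ 7 gives C(9,2) = 36. Together 130.
Add back pairs where two caps are both exceeded: 6 + 0 + 10 = 16.
By inclusion–exclusion the count is 120 − 130 + 16 = 6.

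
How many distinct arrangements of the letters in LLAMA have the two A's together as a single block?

12

Treat the 2 copies of A as a single block. The multiset to arrange is then {AA, L, L, M}, 4 items in all.
That gives (4)!/(2!) = 12 arrangements.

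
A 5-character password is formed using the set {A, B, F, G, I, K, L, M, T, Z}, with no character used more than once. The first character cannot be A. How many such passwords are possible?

The first character has 10−1 = 9 choices (anything except A).
The remaining 4 characters are filled from the other 9 symbols without repetition: 9 × 8 × 7 × 6 = 3024.
Total: 9 × 3024 = 27216.

27216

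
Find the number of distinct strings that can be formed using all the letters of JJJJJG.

JJJJJG has 6 letters with J appearing 5 times.
So there are 6! / (5!) = 6 distinguishable arrangements.

6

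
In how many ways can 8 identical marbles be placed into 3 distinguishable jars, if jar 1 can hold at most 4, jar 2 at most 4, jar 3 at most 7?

24

Without the upper bounds there are C(10,2) = 45 ways to split 8 among 3 jars.
Subtract solutions that violate a single cap (substitute x_i' = x_i − (cap_i+1)): x_1 ≥ 5 gives C(5,2) = 10; x_2 ≥ 5 gives C(5,2) = 10; x_3 ≥ 8 gives C(2,2) = 1. Together 21.
No two caps can be exceeded simultaneously, so the pair terms are all 0.
By inclusion–exclusion the count is 45 − 21 + 0 = 24.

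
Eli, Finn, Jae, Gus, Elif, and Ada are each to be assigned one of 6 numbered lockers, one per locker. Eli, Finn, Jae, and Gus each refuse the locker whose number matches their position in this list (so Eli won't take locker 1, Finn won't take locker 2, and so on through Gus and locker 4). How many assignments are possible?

Let Aᵢ (for 1 ≤ i ≤ 4) be the placements that put person i in their forbidden locker. Any j of these fix j positions, leaving (6−j)! ways to fill the rest, and there are C(4,j) ways to pick which j.
By inclusion–exclusion, the number of valid placements is Σ_{j=0}^{4} (−1)^j C(4,j)·(6−j)!.
Computing: 720 − 480 + 144 − 24 + 2 = 362.

362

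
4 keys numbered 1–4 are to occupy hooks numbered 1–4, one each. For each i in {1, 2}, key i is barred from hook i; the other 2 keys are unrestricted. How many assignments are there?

Let Aᵢ (for i ∈ {1, 2}) be the placements that put key i in its forbidden hook. Any j of these fix j positions, leaving (4−j)! ways to fill the rest, and there are C(2,j) ways to pick which j.
By inclusion–exclusion, the number of valid placements is Σ_{j=0}^{2} (−1)^j C(2,j)·(4−j)!.
Computing: 24 − 12 + 2 = 14.

14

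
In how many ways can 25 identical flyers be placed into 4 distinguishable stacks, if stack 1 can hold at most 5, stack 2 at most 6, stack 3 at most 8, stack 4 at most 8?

Ignoring the caps, the number of non-negative solutions to x_1+…+x_4 = 25 is C(28,3) = 3276.
Subtract solutions that violate a single cap (substitute x_i' = x_i − (cap_i+1)): x_1 ≥ 6 gives C(22,3) = 1540; x_2 ≥ 7 gives C(21,3) = 1330; x_3 ≥ 9 gives C(19,3) = 969; x_4 ≥ 9 gives C(19,3) = 969. Together 4808.
Add back pairs where two caps are both exceeded: 455 + 286 + 286 + 220 + 220 + 120 = 1587.
Subtract triples: 20 + 20 + 4 + 1 = 45.
By inclusion–exclusion the count is 3276 − 4808 + 1587 − 45 = 10.

10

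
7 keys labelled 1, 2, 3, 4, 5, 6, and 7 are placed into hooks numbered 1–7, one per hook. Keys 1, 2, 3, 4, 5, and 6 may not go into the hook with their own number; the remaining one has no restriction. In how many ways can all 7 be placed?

Let Aᵢ (for 1 ≤ i ≤ 6) be the placements that put key i in its forbidden hook. Any j of these fix j positions, leaving (7−j)! ways to fill the rest, and there are C(6,j) ways to pick which j.
By inclusion–exclusion, the number of valid placements is Σ_{j=0}^{6} (−1)^j C(6,j)·(7−j)!.
Computing: 5040 − 4320 + 1800 − 480 + 90 − 12 + 1 = 2119.

2119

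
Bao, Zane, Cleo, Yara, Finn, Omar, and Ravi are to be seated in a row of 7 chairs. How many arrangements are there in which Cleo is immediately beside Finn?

Treat {Cleo, Finn} as a single unit. There are 6 units to order, and the pair itself can be ordered 2 ways.
So the count is 2·(6)! = 1440.

1440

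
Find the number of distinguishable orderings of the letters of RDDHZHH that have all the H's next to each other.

Treat the 3 copies of H as a single block. The multiset to arrange is then {HHH, D, D, R, Z}, 5 items in all.
That gives (5)!/(2!) = 60 arrangements.

60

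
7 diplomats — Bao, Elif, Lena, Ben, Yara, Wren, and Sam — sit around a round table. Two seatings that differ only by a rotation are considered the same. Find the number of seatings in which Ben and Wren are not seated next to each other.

480

All circular seatings of 7 people number (6)! = 720.
Seatings with Ben beside Wren: treat them as a block with 2 internal orders, giving 2 × (5)! = 240.
Subtracting, 720 − 240 = 480.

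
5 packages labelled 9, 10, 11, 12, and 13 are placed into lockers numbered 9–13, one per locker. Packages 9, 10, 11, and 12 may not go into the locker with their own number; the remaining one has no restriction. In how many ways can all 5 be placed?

53

Let Aᵢ (for 9 ≤ i ≤ 12) be the placements that put package i in its forbidden locker. Any j of these fix j positions, leaving (5−j)! ways to fill the rest, and there are C(4,j) ways to pick which j.
By inclusion–exclusion, the number of valid placements is Σ_{j=0}^{4} (−1)^j C(4,j)·(5−j)!.
Computing: 120 − 96 + 36 − 8 + 1 = 53.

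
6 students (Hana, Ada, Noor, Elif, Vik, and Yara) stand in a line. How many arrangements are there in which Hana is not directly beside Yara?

480

There are 6! = 720 arrangements in all. If Hana and Yara are adjacent, merging them into one block gives 2·(5)! = 240 arrangements.
Complementary counting: 720 − 240 = 480.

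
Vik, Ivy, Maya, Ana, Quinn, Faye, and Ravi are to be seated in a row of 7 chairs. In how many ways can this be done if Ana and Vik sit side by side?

Glue Ana and Vik into one block (2 internal orders), leaving 6 units to arrange in a row.
So the count is 2·(6)! = 1440.

1440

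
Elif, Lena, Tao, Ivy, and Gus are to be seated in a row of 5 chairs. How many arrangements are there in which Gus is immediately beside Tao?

48

Place the 3 others and the Gus-Tao pair as 4 objects in a line; the pair has 2 internal arrangements.
That gives 2 × 4! = 2 × 24 = 48.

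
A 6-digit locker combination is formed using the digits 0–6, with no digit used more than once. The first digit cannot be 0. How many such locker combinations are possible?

4320

The first digit has 7−1 = 6 choices (anything except 0).
The remaining 5 digits are filled from the other 6 symbols without repetition: 6 × 5 × 4 × 3 × 2 = 720.
Total: 6 × 720 = 4320.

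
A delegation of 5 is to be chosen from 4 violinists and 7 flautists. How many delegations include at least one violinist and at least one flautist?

441

Unrestricted: C(11,5) = 462 ways to pick any 5 of the 11.
Subtract selections that omit an entire group: no violinists → C(7,5) = 21; no flautists → C(4,5) = 0.
Both groups omitted at once is impossible, so 462 − 21 = 441.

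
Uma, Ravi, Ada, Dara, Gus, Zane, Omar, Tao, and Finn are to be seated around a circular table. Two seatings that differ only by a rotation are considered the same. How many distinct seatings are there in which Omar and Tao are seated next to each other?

Glue Omar and Tao into a block (2 internal orders). Seating 8 units around a circle gives (7)! arrangements.
So 2 × (7)! = 2 × 5040 = 10080.

10080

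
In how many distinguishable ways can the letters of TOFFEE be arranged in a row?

180

The 6 letters of TOFFEE have repeats: E appearing twice and F appearing twice.
Dividing 6! = 720 by 2!·2! = 4 for the repeated letters gives 180.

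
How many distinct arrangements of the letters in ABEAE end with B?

With the last slot taken by B, it remains to arrange the other 4 letters (AEAE).
Those 4 letters have A appearing twice and E appearing twice, giving (4)!/(2!·2!) = 6.

6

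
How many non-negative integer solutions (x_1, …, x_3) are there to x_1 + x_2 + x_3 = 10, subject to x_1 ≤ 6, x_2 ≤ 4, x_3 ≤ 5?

Ignoring the caps, the number of non-negative solutions to x_1+…+x_3 = 10 is C(12,2) = 66.
Subtract solutions that violate a single cap (substitute x_i' = x_i − (cap_i+1)): x_1 ≥ 7 gives C(5,2) = 10; x_2 ≥ 5 gives C(7,2) = 21; x_3 ≥ 6 gives C(6,2) = 15. Together 46.
No two caps can be exceeded simultaneously, so the pair terms are all 0.
By inclusion–exclusion the count is 66 − 46 + 0 = 20.

20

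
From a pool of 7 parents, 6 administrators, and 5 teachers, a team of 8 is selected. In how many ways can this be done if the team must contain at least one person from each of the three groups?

41811

Total 8-person selections from all 18: C(18,8) = 43758.
Selections missing a whole group: no parents → C(11,8) = 165; no administrators → C(12,8) = 495; no teachers → C(13,8) = 1287.
Add back selections omitting two groups (i.e. drawn from a single group): C(7,8) + C(6,8) + C(5,8) = 0.
By inclusion–exclusion: 43758 − 1947 + 0 = 41811.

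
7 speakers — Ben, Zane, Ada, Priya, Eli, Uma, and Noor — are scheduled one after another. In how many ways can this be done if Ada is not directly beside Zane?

There are 7! = 5040 arrangements in all. If Ada and Zane are adjacent, merging them into one block gives 2·(6)! = 1440 arrangements.
So 5040 − 1440 = 3600 arrangements keep them apart.

3600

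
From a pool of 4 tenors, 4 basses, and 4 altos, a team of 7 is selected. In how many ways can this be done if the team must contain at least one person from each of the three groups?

With no constraint there are C(12,7) = 792 possible selections.
Selections missing a whole group: no tenors → C(8,7) = 8; no basses → C(8,7) = 8; no altos → C(8,7) = 8.
Add back selections omitting two groups (i.e. drawn from a single group): C(4,7) + C(4,7) + C(4,7) = 0.
By inclusion–exclusion: 792 − 24 + 0 = 768.

768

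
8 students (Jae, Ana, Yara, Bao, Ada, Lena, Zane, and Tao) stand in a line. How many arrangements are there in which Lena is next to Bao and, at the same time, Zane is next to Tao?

2880

Treat {Lena,Bao} as one block (2 orders) and {Zane,Tao} as another (2 orders).
That leaves 6 units to arrange: 2 × 2 × 6! = 4 × 720 = 2880.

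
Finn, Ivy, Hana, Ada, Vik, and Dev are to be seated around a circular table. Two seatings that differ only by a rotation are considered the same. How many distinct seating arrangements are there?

120

Fix one person's seat to break rotational symmetry; the remaining 5 people can be arranged in (5)! = 120 ways.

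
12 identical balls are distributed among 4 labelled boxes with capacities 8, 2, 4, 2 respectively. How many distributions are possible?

By stars and bars, unrestricted non-negative solutions to x_1+…+x_4 = 12 number C(12+3,3) = 455.
Subtract solutions that violate a single cap (substitute x_i' = x_i − (cap_i+1)): x_1 ≥ 9 gives C(6,3) = 20; x_2 ≥ 3 gives C(12,3) = 220; x_3 ≥ 5 gives C(10,3) = 120; x_4 ≥ 3 gives C(12,3) = 220. Together 580.
Add back pairs where two caps are both exceeded: 1 + 0 + 1 + 35 + 84 + 35 = 156.
Subtract triples: 0 + 0 + 0 + 4 = 4.
By inclusion–exclusion the count is 455 − 580 + 156 − 4 = 27.

27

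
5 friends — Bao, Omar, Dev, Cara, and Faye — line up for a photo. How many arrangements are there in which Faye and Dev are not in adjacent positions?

72

Of the 5! = 120 arrangements, those with Faye and Dev adjacent number 2 × 4! = 48 (treat the pair as a block with 2 internal orders).
So 120 − 48 = 72 arrangements keep them apart.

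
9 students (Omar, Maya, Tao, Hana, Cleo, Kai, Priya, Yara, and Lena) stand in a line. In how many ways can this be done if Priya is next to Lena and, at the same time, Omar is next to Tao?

Treat {Priya,Lena} as one block (2 orders) and {Omar,Tao} as another (2 orders).
That leaves 7 units to arrange: 2 × 2 × 7! = 4 × 5040 = 20160.

20160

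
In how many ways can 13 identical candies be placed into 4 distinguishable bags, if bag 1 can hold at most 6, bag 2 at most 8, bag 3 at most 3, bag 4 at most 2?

54

Without the upper bounds there are C(16,3) = 560 ways to split 13 among 4 bags.
Subtract solutions that violate a single cap (substitute x_i' = x_i − (cap_i+1)): x_1 ≥ 7 gives C(9,3) = 84; x_2 ≥ 9 gives C(7,3) = 35; x_3 ≥ 4 gives C(12,3) = 220; x_4 ≥ 3 gives C(13,3) = 286. Together 625.
Add back pairs where two caps are both exceeded: 0 + 10 + 20 + 1 + 4 + 84 = 119.
By inclusion–exclusion the count is 560 − 625 + 119 = 54.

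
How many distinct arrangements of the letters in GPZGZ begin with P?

Fix P in the first position and arrange the remaining 4 letters.
Those 4 letters have G appearing twice and Z appearing twice, giving (4)!/(2!·2!) = 6.

6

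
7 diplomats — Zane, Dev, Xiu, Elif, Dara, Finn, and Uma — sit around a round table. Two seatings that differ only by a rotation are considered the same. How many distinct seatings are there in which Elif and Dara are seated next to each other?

240

Glue Elif and Dara into a block (2 internal orders). Seating 6 units around a circle gives (5)! arrangements.
So 2 × (5)! = 2 × 120 = 240.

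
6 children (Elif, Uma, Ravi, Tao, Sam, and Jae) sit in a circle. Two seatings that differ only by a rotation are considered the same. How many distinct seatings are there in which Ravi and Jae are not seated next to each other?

Without the restriction there are (5)! = 120 seatings.
Those with Ravi next to Jae: fuse the pair into one unit and seat 5 units around a circle — 2·(4)! = 48.
Subtracting, 120 − 48 = 72.

72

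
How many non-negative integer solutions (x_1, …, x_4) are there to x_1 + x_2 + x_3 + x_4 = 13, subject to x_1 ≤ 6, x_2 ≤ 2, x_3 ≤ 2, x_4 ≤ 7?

Ignoring the caps, the number of non-negative solutions to x_1+…+x_4 = 13 is C(16,3) = 560.
Subtract solutions that violate a single cap (substitute x_i' = x_i − (cap_i+1)): x_1 ≥ 7 gives C(9,3) = 84; x_2 ≥ 3 gives C(13,3) = 286; x_3 ≥ 3 gives C(13,3) = 286; x_4 ≥ 8 gives C(8,3) = 56. Together 712.
Add back pairs where two caps are both exceeded: 20 + 20 + 0 + 120 + 10 + 10 = 180.
Subtract triples: 1 + 0 + 0 + 0 = 1.
By inclusion–exclusion the count is 560 − 712 + 180 − 1 = 27.

27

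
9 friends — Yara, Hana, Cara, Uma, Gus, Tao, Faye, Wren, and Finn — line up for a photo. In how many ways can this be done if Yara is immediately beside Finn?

80640

Place the 7 others and the Yara-Finn pair as 8 objects in a line; the pair has 2 internal arrangements.
That gives 2 × 8! = 2 × 40320 = 80640.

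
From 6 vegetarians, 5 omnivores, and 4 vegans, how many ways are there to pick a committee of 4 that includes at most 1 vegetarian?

630

Split by how many vegetarians are chosen (0 through 1).
Sum: C(6,0)·C(9,4) + C(6,1)·C(9,3) = 126 + 504 = 630.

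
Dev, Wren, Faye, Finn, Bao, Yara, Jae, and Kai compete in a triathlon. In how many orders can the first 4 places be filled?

1680

This is an ordered selection of 4 from 8: P(8,4).
That gives 8 × 7 × 6 × 5 = 1680.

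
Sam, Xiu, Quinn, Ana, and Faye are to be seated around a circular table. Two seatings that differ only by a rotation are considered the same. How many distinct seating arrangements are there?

Seat Sam anywhere (absorbing the rotational symmetry), then permute the other 4: (4)! = 24.

24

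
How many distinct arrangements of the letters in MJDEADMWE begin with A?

Fix A in the first position and arrange the remaining 8 letters.
Those 8 letters have D appearing twice, E appearing twice, and M appearing twice, giving (8)!/(2!·2!·2!) = 5040.

5040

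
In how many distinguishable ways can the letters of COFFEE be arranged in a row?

180

Letter multiplicities in COFFEE: C×1, E×2, F×2, O×1.
The number of distinct arrangements is 6!/(2!·2!) = 720/4 = 180.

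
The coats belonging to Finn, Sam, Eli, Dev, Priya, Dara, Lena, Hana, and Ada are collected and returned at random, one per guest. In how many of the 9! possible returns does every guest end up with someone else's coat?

133496

Let Aᵢ be the assignments in which guest i gets their own coat. We want the size of the complement of A₁∪…∪A_9.
By inclusion–exclusion this is Σ_{j=0}^{9} (−1)^j C(9,j)·(9−j)!.
Computing: 362880 − 362880 + 181440 − 60480 + 15120 − 3024 + 504 − 72 + 9 − 1 = 133496.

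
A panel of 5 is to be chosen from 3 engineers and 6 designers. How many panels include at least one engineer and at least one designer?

120

Total 5-person selections from all 9: C(9,5) = 126.
Selections missing a whole group: no engineers → C(6,5) = 6; no designers → C(3,5) = 0.
Both groups omitted at once is impossible, so 126 − 6 = 120.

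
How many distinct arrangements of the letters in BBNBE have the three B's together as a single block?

6

Treat the 3 copies of B as a single block. The multiset to arrange is then {BBB, E, N}, 3 items in all.
All 3 items are distinct, so there are (3)! = 6 arrangements.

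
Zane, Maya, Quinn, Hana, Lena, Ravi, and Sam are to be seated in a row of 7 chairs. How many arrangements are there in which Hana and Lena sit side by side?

1440

Glue Hana and Lena into one block (2 internal orders), leaving 6 units to arrange in a row.
That gives 2 × 6! = 2 × 720 = 1440.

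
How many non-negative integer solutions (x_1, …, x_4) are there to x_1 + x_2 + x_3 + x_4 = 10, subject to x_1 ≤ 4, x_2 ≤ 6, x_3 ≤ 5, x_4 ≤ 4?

Ignoring the caps, the number of non-negative solutions to x_1+…+x_4 = 10 is C(13,3) = 286.
Subtract solutions that violate a single cap (substitute x_i' = x_i − (cap_i+1)): x_1 ≥ 5 gives C(8,3) = 56; x_2 ≥ 7 gives C(6,3) = 20; x_3 ≥ 6 gives C(7,3) = 35; x_4 ≥ 5 gives C(8,3) = 56. Together 167.
Add back pairs where two caps are both exceeded: 0 + 0 + 1 + 0 + 0 + 0 = 1.
By inclusion–exclusion the count is 286 − 167 + 1 = 120.

120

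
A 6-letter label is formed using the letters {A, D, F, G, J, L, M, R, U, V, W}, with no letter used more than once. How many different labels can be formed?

Choose and order 6 of the 11 symbols: the first letter has 11 options, the next 10, and so on down to 6.
11 × 10 × 9 × 8 × 7 × 6 = 332640.

332640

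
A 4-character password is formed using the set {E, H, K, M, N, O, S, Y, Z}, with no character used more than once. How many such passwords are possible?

This is a permutation of 4 out of 9: P(9,4) = 9!/5!.
That product is 9 × 8 × 7 × 6 = 3024.

3024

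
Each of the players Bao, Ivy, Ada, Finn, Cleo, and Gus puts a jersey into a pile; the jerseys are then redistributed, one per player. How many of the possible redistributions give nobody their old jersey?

This is the derangement count D_6: permutations of 6 items with no fixed point.
By inclusion–exclusion this is Σ_{j=0}^{6} (−1)^j C(6,j)·(6−j)!.
Computing: 720 − 720 + 360 − 120 + 30 − 6 + 1 = 265.

265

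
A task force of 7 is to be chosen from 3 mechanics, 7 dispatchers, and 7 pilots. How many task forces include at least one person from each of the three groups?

With no constraint there are C(17,7) = 19448 possible selections.
Subtract selections that omit an entire group: no mechanics → C(14,7) = 3432; no dispatchers → C(10,7) = 120; no pilots → C(10,7) = 120.
Add back selections omitting two groups (i.e. drawn from a single group): C(3,7) + C(7,7) + C(7,7) = 2.
By inclusion–exclusion: 19448 − 3672 + 2 = 15778.

15778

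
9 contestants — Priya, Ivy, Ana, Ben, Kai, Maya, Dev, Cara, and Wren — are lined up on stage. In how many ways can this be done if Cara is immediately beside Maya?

80640

Place the 7 others and the Cara-Maya pair as 8 objects in a line; the pair has 2 internal arrangements.
So the count is 2·(8)! = 80640.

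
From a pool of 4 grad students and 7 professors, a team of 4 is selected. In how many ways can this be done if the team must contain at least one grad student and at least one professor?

Unrestricted: C(11,4) = 330 ways to pick any 4 of the 11.
Selections missing a whole group: no grad students → C(7,4) = 35; no professors → C(4,4) = 1.
Both groups omitted at once is impossible, so 330 − 36 = 294.

294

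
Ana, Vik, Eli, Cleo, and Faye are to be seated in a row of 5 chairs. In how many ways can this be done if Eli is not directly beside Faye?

72

Of the 5! = 120 arrangements, those with Eli and Faye adjacent number 2 × 4! = 48 (treat the pair as a block with 2 internal orders).
Complementary counting: 120 − 48 = 72.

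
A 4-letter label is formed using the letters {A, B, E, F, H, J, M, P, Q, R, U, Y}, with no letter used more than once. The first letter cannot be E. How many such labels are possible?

10890

The first letter has 12−1 = 11 choices (anything except E).
The remaining 3 letters are filled from the other 11 symbols without repetition: 11 × 10 × 9 = 990.
Total: 11 × 990 = 10890.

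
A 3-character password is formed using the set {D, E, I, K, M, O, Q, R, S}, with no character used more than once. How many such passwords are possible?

This is a permutation of 3 out of 9: P(9,3) = 9!/6!.
9 × 8 × 7 = 504.

504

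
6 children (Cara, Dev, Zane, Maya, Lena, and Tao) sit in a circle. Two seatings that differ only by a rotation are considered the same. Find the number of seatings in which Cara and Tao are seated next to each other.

48

Glue Cara and Tao into a block (2 internal orders). Seating 5 units around a circle gives (4)! arrangements.
So 2 × (4)! = 2 × 24 = 48.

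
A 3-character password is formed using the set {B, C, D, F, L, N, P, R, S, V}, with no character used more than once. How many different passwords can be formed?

720

This is a permutation of 3 out of 10: P(10,3) = 10!/7!.
10 × 9 × 8 = 720.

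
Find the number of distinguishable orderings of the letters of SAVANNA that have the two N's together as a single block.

Treat the 2 copies of N as a single block. The multiset to arrange is then {NN, A, A, A, S, V}, 6 items in all.
That gives (6)!/(3!) = 120 arrangements.

120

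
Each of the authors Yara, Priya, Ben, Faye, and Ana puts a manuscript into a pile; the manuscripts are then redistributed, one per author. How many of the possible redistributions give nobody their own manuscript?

Let Aᵢ be the assignments in which author i gets their own manuscript. We want the size of the complement of A₁∪…∪A_5.
By inclusion–exclusion this is Σ_{j=0}^{5} (−1)^j C(5,j)·(5−j)!.
Computing: 120 − 120 + 60 − 20 + 5 − 1 = 44.

44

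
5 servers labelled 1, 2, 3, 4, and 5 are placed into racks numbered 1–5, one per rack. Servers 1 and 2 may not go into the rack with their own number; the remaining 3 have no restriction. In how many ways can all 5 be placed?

78

Let Aᵢ (for i ∈ {1, 2}) be the placements that put server i in its forbidden rack. Any j of these fix j positions, leaving (5−j)! ways to fill the rest, and there are C(2,j) ways to pick which j.
By inclusion–exclusion, the number of valid placements is Σ_{j=0}^{2} (−1)^j C(2,j)·(5−j)!.
Computing: 120 − 48 + 6 = 78.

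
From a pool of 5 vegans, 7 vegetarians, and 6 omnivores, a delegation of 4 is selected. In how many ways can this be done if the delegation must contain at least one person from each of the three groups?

Total 4-person selections from all 18: C(18,4) = 3060.
Selections missing a whole group: no vegans → C(13,4) = 715; no vegetarians → C(11,4) = 330; no omnivores → C(12,4) = 495.
Add back selections omitting two groups (i.e. drawn from a single group): C(5,4) + C(7,4) + C(6,4) = 55.
By inclusion–exclusion: 3060 − 1540 + 55 = 1575.

1575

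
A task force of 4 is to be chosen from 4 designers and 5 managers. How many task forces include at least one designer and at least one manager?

120

With no constraint there are C(9,4) = 126 possible selections.
Subtract selections that omit an entire group: no designers → C(5,4) = 5; no managers → C(4,4) = 1.
Both groups omitted at once is impossible, so 126 − 6 = 120.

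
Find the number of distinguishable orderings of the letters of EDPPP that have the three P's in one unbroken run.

6

Treat the 3 copies of P as a single block. The multiset to arrange is then {PPP, D, E}, 3 items in all.
All 3 items are distinct, so there are (3)! = 6 arrangements.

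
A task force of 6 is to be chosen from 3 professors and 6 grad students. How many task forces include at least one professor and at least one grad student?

With no constraint there are C(9,6) = 84 possible selections.
Subtract selections that omit an entire group: no professors → C(6,6) = 1; no grad students → C(3,6) = 0.
Both groups omitted at once is impossible, so 84 − 1 = 83.

83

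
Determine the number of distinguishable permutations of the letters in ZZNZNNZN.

Letter multiplicities in ZZNZNNZN: N×4, Z×4.
So there are 8! / (4!·4!) = 70 distinguishable arrangements.

70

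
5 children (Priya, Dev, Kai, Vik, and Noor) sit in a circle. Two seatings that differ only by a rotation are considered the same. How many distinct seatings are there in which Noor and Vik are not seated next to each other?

Without the restriction there are (4)! = 24 seatings.
Those with Noor next to Vik: fuse the pair into one unit and seat 4 units around a circle — 2·(3)! = 12.
Subtracting, 24 − 12 = 12.

12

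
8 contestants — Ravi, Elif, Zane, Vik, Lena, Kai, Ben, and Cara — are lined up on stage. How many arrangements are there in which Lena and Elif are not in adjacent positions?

30240

Of the 8! = 40320 arrangements, those with Lena and Elif adjacent number 2 × 7! = 10080 (treat the pair as a block with 2 internal orders).
So 40320 − 10080 = 30240 arrangements keep them apart.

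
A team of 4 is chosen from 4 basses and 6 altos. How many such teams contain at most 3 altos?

195

Split by how many altos are chosen (0 through 3).
Sum: C(6,0)·C(4,4) + C(6,1)·C(4,3) + C(6,2)·C(4,2) + C(6,3)·C(4,1) = 1 + 24 + 90 + 80 = 195.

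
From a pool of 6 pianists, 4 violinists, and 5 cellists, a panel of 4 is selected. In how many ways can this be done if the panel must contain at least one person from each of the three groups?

Unrestricted: C(15,4) = 1365 ways to pick any 4 of the 15.
Selections missing a whole group: no pianists → C(9,4) = 126; no violinists → C(11,4) = 330; no cellists → C(10,4) = 210.
Add back selections omitting two groups (i.e. drawn from a single group): C(6,4) + C(4,4) + C(5,4) = 21.
By inclusion–exclusion: 1365 − 666 + 21 = 720.

720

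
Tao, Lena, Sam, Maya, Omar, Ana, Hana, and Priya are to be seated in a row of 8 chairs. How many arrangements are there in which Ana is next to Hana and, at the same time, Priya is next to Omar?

2880

Treat {Ana,Hana} as one block (2 orders) and {Priya,Omar} as another (2 orders).
That leaves 6 units to arrange: 2 × 2 × 6! = 4 × 720 = 2880.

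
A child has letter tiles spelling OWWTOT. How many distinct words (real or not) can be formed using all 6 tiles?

The 6 letters of OWWTOT have repeats: O appearing twice, T appearing twice, and W appearing twice.
The number of distinct arrangements is 6!/(2!·2!·2!) = 720/8 = 90.

90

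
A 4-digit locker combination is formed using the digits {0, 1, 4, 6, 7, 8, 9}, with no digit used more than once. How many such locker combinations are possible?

840

With no repetition, fill the 4 digits in order: 7 choices, then 6, down to 4.
That product is 7 × 6 × 5 × 4 = 840.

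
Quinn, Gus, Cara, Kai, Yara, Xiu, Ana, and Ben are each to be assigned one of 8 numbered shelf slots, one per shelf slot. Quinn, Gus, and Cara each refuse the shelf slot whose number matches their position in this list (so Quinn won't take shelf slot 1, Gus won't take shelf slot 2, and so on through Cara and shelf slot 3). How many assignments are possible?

27240

Let Aᵢ (for i ∈ {1, 2, 3}) be the placements that put person i in their forbidden shelf slot. Any j of these fix j positions, leaving (8−j)! ways to fill the rest, and there are C(3,j) ways to pick which j.
By inclusion–exclusion, the number of valid placements is Σ_{j=0}^{3} (−1)^j C(3,j)·(8−j)!.
Computing: 40320 − 15120 + 2160 − 120 = 27240.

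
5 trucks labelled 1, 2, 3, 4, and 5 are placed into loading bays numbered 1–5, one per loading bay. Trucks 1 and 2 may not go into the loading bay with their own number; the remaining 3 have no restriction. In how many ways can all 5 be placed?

Let Aᵢ (for i ∈ {1, 2}) be the placements that put truck i in its forbidden loading bay. Any j of these fix j positions, leaving (5−j)! ways to fill the rest, and there are C(2,j) ways to pick which j.
By inclusion–exclusion, the number of valid placements is Σ_{j=0}^{2} (−1)^j C(2,j)·(5−j)!.
Computing: 120 − 48 + 6 = 78.

78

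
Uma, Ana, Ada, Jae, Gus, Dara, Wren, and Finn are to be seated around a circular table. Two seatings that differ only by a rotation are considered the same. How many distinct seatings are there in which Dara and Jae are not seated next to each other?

3600

Without the restriction there are (7)! = 5040 seatings.
Seatings with Dara beside Jae: treat them as a block with 2 internal orders, giving 2 × (6)! = 1440.
Subtracting, 5040 − 1440 = 3600.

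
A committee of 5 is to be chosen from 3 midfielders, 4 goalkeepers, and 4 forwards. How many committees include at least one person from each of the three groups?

364

Unrestricted: C(11,5) = 462 ways to pick any 5 of the 11.
Subtract selections that omit an entire group: no midfielders → C(8,5) = 56; no goalkeepers → C(7,5) = 21; no forwards → C(7,5) = 21.
Add back selections omitting two groups (i.e. drawn from a single group): C(3,5) + C(4,5) + C(4,5) = 0.
By inclusion–exclusion: 462 − 98 + 0 = 364.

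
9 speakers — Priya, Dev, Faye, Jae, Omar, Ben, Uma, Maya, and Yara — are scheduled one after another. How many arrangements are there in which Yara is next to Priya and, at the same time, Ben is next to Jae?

20160

Treat {Yara,Priya} as one block (2 orders) and {Ben,Jae} as another (2 orders).
That leaves 7 units to arrange: 2 × 2 × 7! = 4 × 5040 = 20160.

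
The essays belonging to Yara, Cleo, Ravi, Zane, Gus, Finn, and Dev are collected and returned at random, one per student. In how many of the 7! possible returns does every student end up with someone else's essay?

This is the derangement count D_7: permutations of 7 items with no fixed point.
By inclusion–exclusion this is Σ_{j=0}^{7} (−1)^j C(7,j)·(7−j)!.
Computing: 5040 − 5040 + 2520 − 840 + 210 − 42 + 7 − 1 = 1854.

1854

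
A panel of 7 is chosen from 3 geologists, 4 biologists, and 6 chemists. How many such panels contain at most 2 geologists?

Split by how many geologists are chosen (0 through 2).
Sum: C(3,0)·C(10,7) + C(3,1)·C(10,6) + C(3,2)·C(10,5) = 120 + 630 + 756 = 1506.

1506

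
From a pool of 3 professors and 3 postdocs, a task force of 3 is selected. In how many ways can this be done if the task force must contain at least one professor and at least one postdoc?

Unrestricted: C(6,3) = 20 ways to pick any 3 of the 6.
Subtract selections that omit an entire group: no professors → C(3,3) = 1; no postdocs → C(3,3) = 1.
Both groups omitted at once is impossible, so 20 − 2 = 18.

18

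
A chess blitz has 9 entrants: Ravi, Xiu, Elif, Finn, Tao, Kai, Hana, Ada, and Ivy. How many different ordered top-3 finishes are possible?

504

This is an ordered selection of 3 from 9: P(9,3).
That gives 9 × 8 × 7 = 504.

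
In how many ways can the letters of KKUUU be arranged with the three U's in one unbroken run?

Treat the 3 copies of U as a single block. The multiset to arrange is then {UUU, K, K}, 3 items in all.
That gives (3)!/(2!) = 3 arrangements.

3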